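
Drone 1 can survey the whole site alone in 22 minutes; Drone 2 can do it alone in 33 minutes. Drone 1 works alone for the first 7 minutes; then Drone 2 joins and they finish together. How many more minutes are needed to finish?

In 7 minutes Drone 1 does 7/22 of the job, leaving 15/22.
Drone 1 and Drone 2 together work at 5/66 per minute, so finishing takes 15/22 ÷ 5/66 = 9 minutes.

9 minutes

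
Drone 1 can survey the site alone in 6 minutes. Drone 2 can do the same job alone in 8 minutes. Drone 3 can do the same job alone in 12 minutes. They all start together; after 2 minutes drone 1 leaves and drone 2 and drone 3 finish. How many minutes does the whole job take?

16/5 minutes

In the first 2 minutes the combined rate is 3/8, so 3/4 of the job is done, leaving 1/4.
After drone 1 leaves the rate is 5/24 per minute; the remaining 1/4 takes 6/5 minutes.
Total = 2 + 6/5 = 16/5 minutes.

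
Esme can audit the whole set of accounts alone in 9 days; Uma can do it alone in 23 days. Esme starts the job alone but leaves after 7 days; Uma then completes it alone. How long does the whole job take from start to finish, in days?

109/9 days

In 7 days Esme does 7/9 of the job, leaving 2/9.
Uma works at 1/23 per day, so finishing takes 2/9 ÷ 1/23 = 46/9 days.
Total time = 7 + 46/9 = 109/9 days.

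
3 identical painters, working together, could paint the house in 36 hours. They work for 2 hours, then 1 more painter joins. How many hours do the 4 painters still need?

51/2 hours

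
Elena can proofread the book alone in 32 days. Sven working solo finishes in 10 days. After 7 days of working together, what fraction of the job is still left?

Combined rate: 1/32 + 1/10 = (5 + 16)/160 = 21/160 per day.
In 7 days they complete 7·21/160 = 147/160 of the job.
So 13/160 remains.

13/160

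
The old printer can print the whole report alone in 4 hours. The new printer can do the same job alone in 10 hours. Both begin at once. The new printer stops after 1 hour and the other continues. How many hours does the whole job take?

18/5 hours

In the first 1 hour the combined rate is 7/20, so 7/20 of the job is done, leaving 13/20.
After the new printer leaves the rate is 1/4 per hour; the remaining 13/20 takes 13/5 hours.
Total = 1 + 13/5 = 18/5 hours.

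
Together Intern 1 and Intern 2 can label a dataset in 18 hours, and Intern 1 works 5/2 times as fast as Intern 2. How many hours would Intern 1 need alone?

Let Intern 2's rate be r; then Intern 1's rate is (5/2)r, so together (5/2 + 1)r = (7/2)r = 1/18.
Thus r = 1/63 per hour.
Intern 2 alone: 63 hours; Intern 1 alone: 126/5 hours.

126/5 hours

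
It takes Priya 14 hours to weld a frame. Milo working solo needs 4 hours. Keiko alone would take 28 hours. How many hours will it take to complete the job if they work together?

14/5 hours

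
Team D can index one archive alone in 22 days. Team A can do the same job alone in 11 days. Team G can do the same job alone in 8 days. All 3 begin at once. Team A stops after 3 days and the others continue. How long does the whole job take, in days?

64/15 days

In the first 3 days the combined rate is 23/88, so 69/88 of the job is done, leaving 19/88.
After Team A leaves the rate is 15/88 per day; the remaining 19/88 takes 19/15 days.
Total = 3 + 19/15 = 64/15 days.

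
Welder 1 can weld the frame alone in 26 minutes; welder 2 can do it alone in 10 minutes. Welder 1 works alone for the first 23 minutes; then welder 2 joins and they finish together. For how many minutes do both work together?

In 23 minutes welder 1 does 23/26 of the job, leaving 3/26.
Welder 1 and welder 2 together work at 9/65 per minute, so finishing takes 3/26 ÷ 9/65 = 5/6 minutes.

5/6 minutes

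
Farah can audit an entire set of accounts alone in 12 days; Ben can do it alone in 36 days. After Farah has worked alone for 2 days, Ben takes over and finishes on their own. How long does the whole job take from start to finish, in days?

32 days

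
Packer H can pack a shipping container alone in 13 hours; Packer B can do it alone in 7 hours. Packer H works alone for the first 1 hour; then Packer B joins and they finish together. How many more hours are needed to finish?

21/5 hours

In 1 hour Packer H does 1/13 of the job, leaving 12/13.
Packer H and Packer B together work at 20/91 per hour, so finishing takes 12/13 ÷ 20/91 = 21/5 hours.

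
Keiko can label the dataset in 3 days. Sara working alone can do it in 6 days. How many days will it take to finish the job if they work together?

Combined rate: 1/3 + 1/6 = (2 + 1)/6 = 3/6 = 1/2 per day.
Time = 1 ÷ (1/2) = 2 days.

2 days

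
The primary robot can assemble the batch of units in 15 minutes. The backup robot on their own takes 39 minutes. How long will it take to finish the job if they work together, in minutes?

With two workers the combined time is the product over the sum: 15·39/(15+39) = 585/54 = 65/6 minutes.

65/6 minutes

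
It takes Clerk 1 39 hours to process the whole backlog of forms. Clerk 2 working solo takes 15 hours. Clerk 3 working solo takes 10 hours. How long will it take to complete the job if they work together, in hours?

26/5 hours

Combined rate: 1/39 + 1/15 + 1/10 = (10 + 26 + 39)/390 = 75/390 = 5/26 per hour.
Time = 1 ÷ (5/26) = 26/5 hours.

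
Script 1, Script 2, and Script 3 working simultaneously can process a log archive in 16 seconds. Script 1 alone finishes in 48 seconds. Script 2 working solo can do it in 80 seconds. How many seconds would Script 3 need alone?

Combined rate is 1/16 per second.
Known contribution: 1/48 + 1/80 = (5 + 3)/240 = 8/240 = 1/30 per second.
So Script 3's rate is 1/16 − 1/30 = 7/240, meaning 240/7 seconds alone.

240/7 seconds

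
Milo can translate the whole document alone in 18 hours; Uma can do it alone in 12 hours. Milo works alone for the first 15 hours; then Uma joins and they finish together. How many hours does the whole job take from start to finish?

81/5 hours

In 15 hours Milo does 15/18 = 5/6 of the job, leaving 1/6.
Milo and Uma together work at 5/36 per hour, so finishing takes 1/6 ÷ 5/36 = 6/5 hours.
Total time = 15 + 6/5 = 81/5 hours.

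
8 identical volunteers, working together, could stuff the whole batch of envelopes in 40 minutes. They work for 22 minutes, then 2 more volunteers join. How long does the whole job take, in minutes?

182/5 minutes

One volunteer does 1/320 of the job per minute.
After 22 minutes with 8 volunteers, 11/20 is done (9/20 left).
With 10 volunteers the rate is 10/320 = 1/32, so the rest takes 9/20 ÷ 1/32 = 72/5 minutes.
Total = 22 + 72/5 = 182/5 minutes.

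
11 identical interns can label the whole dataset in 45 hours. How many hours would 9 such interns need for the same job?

Total work is 11·45 = 495 intern-hours.
With 9 interns: 495/9 = 55 hours.

55 hours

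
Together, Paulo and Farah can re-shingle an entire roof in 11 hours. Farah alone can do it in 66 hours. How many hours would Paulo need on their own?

Combined rate is 1/11 per hour.
Known contribution: 1/66 per hour.
So Paulo's rate is 1/11 − 1/66 = 5/66, meaning 66/5 hours alone.

66/5 hours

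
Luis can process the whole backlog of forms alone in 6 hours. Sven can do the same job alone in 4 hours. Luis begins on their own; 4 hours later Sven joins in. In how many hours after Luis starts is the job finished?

24/5 hours

In the first 4 hours Luis alone does 4/6 = 2/3 of the job, leaving 1/3.
Once everyone is working, combined rate: 1/6 + 1/4 = (2 + 3)/12 = 5/12 per hour.
Remaining 1/3 at 5/12 per hour takes 4/5 hours.
Total from the start = 4 + 4/5 = 24/5 hours.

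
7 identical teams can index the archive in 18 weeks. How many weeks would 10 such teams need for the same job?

63/5 weeks

Total work is 7·18 = 126 team-weeks.
With 10 teams: 126/10 = 63/5 weeks.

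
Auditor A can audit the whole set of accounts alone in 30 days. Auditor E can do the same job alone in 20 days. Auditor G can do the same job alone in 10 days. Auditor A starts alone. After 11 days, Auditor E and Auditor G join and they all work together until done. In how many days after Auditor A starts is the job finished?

159/11 days

In the first 11 days Auditor A alone does 11/30 of the job, leaving 19/30.
Once everyone is working, combined rate: 1/30 + 1/20 + 1/10 = (2 + 3 + 6)/60 = 11/60 per day.
Remaining 19/30 at 11/60 per day takes 38/11 days.
Total from the start = 11 + 38/11 = 159/11 days.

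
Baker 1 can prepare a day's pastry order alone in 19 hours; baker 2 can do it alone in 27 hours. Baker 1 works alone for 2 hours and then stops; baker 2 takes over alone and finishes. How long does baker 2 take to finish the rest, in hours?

In 2 hours baker 1 does 2/19 of the job, leaving 17/19.
Baker 2 works at 1/27 per hour, so finishing takes 17/19 ÷ 1/27 = 459/19 hours.

459/19 hours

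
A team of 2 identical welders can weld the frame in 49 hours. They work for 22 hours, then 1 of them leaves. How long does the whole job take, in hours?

One welder does 1/98 of the job per hour.
After 22 hours with 2 welders, 22/49 is done (27/49 left).
With 1 welder the rate is 1/98, so the rest takes 27/49 ÷ 1/98 = 54 hours.
Total = 22 + 54 = 76 hours.

76 hours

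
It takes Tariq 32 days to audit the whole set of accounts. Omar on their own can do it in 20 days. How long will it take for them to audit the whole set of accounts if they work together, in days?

With two workers the combined time is the product over the sum: 32·20/(32+20) = 640/52 = 160/13 days.

160/13 days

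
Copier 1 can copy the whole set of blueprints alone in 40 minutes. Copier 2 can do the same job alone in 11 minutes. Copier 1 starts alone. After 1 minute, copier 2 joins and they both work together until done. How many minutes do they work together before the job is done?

In the first 1 minute copier 1 alone does 1/40 of the job, leaving 39/40.
Once everyone is working, combined rate: 1/40 + 1/11 = (11 + 40)/440 = 51/440 per minute.
Remaining 39/40 at 51/440 per minute takes 143/17 minutes.

143/17 minutes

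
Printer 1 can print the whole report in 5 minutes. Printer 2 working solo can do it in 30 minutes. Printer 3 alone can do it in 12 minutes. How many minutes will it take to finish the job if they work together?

60/19 minutes

Combined rate: 1/5 + 1/30 + 1/12 = (12 + 2 + 5)/60 = 19/60 per minute.
Time = 1 ÷ (19/60) = 60/19 minutes.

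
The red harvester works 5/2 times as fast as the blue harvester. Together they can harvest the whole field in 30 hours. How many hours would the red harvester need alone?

42 hours

Let the blue harvester's rate be r; then the red harvester's rate is (5/2)r, so together (5/2 + 1)r = (7/2)r = 1/30.
Thus r = 1/105 per hour.
The blue harvester alone: 105 hours; the red harvester alone: 42 hours.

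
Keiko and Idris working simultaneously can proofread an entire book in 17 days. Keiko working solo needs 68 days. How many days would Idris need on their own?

Combined rate is 1/17 per day.
Known contribution: 1/68 per day.
So Idris's rate is 1/17 − 1/68 = 3/68, meaning 68/3 days alone.

68/3 days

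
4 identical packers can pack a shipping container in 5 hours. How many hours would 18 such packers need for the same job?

Total work is 4·5 = 20 packer-hours.
With 18 packers: 20/18 = 10/9 hours.

10/9 hours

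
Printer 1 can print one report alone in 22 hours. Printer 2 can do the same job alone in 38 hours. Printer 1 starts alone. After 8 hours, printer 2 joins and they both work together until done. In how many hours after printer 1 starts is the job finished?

253/15 hours

In the first 8 hours printer 1 alone does 8/22 = 4/11 of the job, leaving 7/11.
Once everyone is working, combined rate: 1/22 + 1/38 = (19 + 11)/418 = 30/418 = 15/209 per hour.
Remaining 7/11 at 15/209 per hour takes 133/15 hours.
Total from the start = 8 + 133/15 = 253/15 hours.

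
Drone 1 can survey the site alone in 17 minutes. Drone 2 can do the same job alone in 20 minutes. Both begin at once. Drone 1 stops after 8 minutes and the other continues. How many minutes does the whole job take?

180/17 minutes

In the first 8 minutes the combined rate is 37/340, so 74/85 of the job is done, leaving 11/85.
After drone 1 leaves the rate is 1/20 per minute; the remaining 11/85 takes 44/17 minutes.
Total = 8 + 44/17 = 180/17 minutes.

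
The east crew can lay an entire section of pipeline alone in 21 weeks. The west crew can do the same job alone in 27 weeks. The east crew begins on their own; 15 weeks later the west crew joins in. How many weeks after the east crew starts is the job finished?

In the first 15 weeks the east crew alone does 15/21 = 5/7 of the job, leaving 2/7.
Once everyone is working, combined rate: 1/21 + 1/27 = (9 + 7)/189 = 16/189 per week.
Remaining 2/7 at 16/189 per week takes 27/8 weeks.
Total from the start = 15 + 27/8 = 147/8 weeks.

147/8 weeks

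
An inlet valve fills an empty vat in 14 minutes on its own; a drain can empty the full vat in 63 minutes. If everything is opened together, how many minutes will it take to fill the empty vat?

Net rate = 1/14 − 1/63 = (9 − 2)/126 = 7/126 = 1/18 per minute.
Filling time = 1 ÷ (1/18) = 18 minutes.

18 minutes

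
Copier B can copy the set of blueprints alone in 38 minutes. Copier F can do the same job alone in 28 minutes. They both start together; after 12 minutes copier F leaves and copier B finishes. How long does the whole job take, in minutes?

152/7 minutes

In the first 12 minutes the combined rate is 33/532, so 99/133 of the job is done, leaving 34/133.
After copier F leaves the rate is 1/38 per minute; the remaining 34/133 takes 68/7 minutes.
Total = 12 + 68/7 = 152/7 minutes.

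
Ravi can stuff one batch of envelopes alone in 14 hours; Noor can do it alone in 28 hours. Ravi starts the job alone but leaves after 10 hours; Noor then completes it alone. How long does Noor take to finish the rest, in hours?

In 10 hours Ravi does 10/14 = 5/7 of the job, leaving 2/7.
Noor works at 1/28 per hour, so finishing takes 2/7 ÷ 1/28 = 8 hours.

8 hours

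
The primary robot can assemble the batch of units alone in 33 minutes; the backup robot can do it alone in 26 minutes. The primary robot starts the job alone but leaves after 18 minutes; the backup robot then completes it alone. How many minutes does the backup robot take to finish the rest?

In 18 minutes the primary robot does 18/33 = 6/11 of the job, leaving 5/11.
The backup robot works at 1/26 per minute, so finishing takes 5/11 ÷ 1/26 = 130/11 minutes.

130/11 minutes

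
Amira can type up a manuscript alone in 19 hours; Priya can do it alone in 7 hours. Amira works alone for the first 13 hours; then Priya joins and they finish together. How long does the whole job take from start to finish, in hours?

190/13 hours

In 13 hours Amira does 13/19 of the job, leaving 6/19.
Amira and Priya together work at 26/133 per hour, so finishing takes 6/19 ÷ 26/133 = 21/13 hours.
Total time = 13 + 21/13 = 190/13 hours.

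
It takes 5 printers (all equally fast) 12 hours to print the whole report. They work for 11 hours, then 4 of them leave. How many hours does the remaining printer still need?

5 hours

One printer does 1/60 of the job per hour.
After 11 hours with 5 printers, 11/12 is done (1/12 left).
With 1 printer the rate is 1/60, so the rest takes 1/12 ÷ 1/60 = 5 hours.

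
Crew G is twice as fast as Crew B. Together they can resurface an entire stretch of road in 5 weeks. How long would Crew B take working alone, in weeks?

15 weeks

Let Crew B's rate be r; then Crew G's rate is 2r, so together (2 + 1)r = 3r = 1/5.
Thus r = 1/15 per week.
Crew B alone: 15 weeks; Crew G alone: 15/2 weeks.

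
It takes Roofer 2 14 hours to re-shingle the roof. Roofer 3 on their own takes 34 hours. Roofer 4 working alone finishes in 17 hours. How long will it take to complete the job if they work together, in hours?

119/19 hours

Combined rate: 1/14 + 1/34 + 1/17 = (17 + 7 + 14)/238 = 38/238 = 19/119 per hour.
Time = 1 ÷ (19/119) = 119/19 hours.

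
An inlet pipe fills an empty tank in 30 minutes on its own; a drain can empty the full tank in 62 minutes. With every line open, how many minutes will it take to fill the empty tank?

Net rate = 1/30 − 1/62 = (31 − 15)/930 = 16/930 = 8/465 per minute.
Filling time = 1 ÷ (8/465) = 465/8 minutes.

465/8 minutes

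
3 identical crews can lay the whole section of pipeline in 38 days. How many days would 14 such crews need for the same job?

Total work is 3·38 = 114 crew-days.
With 14 crews: 114/14 = 57/7 days.

57/7 days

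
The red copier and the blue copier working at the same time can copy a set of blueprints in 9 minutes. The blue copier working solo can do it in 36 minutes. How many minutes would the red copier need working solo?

Combined rate is 1/9 per minute.
Known contribution: 1/36 per minute.
So the red copier's rate is 1/9 − 1/36 = 1/12, meaning 12 minutes alone.

12 minutes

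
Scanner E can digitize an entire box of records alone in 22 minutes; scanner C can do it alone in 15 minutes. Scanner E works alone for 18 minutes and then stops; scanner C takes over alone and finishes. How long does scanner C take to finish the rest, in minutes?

In 18 minutes scanner E does 18/22 = 9/11 of the job, leaving 2/11.
Scanner C works at 1/15 per minute, so finishing takes 2/11 ÷ 1/15 = 30/11 minutes.

30/11 minutes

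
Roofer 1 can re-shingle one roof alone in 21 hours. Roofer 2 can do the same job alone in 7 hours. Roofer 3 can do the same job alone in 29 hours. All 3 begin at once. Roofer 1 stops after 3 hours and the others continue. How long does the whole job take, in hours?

In the first 3 hours the combined rate is 137/609, so 137/203 of the job is done, leaving 66/203.
After roofer 1 leaves the rate is 36/203 per hour; the remaining 66/203 takes 11/6 hours.
Total = 3 + 11/6 = 29/6 hours.

29/6 hours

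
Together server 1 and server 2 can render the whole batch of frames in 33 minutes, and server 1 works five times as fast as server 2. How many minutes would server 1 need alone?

Let server 2's rate be r; then server 1's rate is 5r, so together (5 + 1)r = 6r = 1/33.
Thus r = 1/198 per minute.
Server 2 alone: 198 minutes; server 1 alone: 198/5 minutes.

198/5 minutes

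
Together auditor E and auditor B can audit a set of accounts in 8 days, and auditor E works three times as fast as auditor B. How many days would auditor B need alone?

32 days

Let auditor B's rate be r; then auditor E's rate is 3r, so together (3 + 1)r = 4r = 1/8.
Thus r = 1/32 per day.
Auditor B alone: 32 days; auditor E alone: 32/3 days.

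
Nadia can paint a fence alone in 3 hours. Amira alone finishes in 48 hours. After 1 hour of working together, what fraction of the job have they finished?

17/48

Combined rate: 1/3 + 1/48 = (16 + 1)/48 = 17/48 per hour.
In 1 hour they complete 1·17/48 = 17/48 of the job.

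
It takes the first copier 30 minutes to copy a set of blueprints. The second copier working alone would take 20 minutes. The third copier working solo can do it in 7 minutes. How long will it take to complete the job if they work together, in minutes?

84/19 minutes

Combined rate: 1/30 + 1/20 + 1/7 = (14 + 21 + 60)/420 = 95/420 = 19/84 per minute.
Time = 1 ÷ (19/84) = 84/19 minutes.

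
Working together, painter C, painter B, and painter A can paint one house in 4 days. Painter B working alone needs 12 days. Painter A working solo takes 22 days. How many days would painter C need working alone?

33/4 days

Combined rate is 1/4 per day.
Known contribution: 1/12 + 1/22 = (11 + 6)/132 = 17/132 per day.
So painter C's rate is 1/4 − 17/132 = 4/33, meaning 33/4 days alone.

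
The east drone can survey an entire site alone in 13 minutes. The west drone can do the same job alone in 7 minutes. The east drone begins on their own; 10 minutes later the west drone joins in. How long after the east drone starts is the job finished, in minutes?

In the first 10 minutes the east drone alone does 10/13 of the job, leaving 3/13.
Once everyone is working, combined rate: 1/13 + 1/7 = (7 + 13)/91 = 20/91 per minute.
Remaining 3/13 at 20/91 per minute takes 21/20 minutes.
Total from the start = 10 + 21/20 = 221/20 minutes.

221/20 minutes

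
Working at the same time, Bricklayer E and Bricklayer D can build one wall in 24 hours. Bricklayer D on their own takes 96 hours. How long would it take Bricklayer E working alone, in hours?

32 hours

Combined rate is 1/24 per hour.
Known contribution: 1/96 per hour.
So Bricklayer E's rate is 1/24 − 1/96 = 1/32, meaning 32 hours alone.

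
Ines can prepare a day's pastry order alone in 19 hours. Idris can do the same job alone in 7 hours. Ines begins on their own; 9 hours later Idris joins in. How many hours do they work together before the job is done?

35/13 hours

In the first 9 hours Ines alone does 9/19 of the job, leaving 10/19.
Once everyone is working, combined rate: 1/19 + 1/7 = (7 + 19)/133 = 26/133 per hour.
Remaining 10/19 at 26/133 per hour takes 35/13 hours.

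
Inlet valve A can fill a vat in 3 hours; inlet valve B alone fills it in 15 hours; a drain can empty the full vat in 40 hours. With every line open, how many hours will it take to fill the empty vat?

8/3 hours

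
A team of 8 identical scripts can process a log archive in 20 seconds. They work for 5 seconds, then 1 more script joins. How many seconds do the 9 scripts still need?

40/3 seconds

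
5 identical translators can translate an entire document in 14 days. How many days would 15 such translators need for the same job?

14/3 days

Total work is 5·14 = 70 translator-days.
With 15 translators: 70/15 = 14/3 days.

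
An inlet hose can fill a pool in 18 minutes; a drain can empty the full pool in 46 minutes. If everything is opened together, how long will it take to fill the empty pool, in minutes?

Net rate = 1/18 − 1/46 = (23 − 9)/414 = 14/414 = 7/207 per minute.
Filling time = 1 ÷ (7/207) = 207/7 minutes.

207/7 minutes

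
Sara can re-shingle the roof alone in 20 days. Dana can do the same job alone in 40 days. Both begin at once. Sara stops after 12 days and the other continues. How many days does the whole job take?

In the first 12 days the combined rate is 3/40, so 9/10 of the job is done, leaving 1/10.
After Sara leaves the rate is 1/40 per day; the remaining 1/10 takes 4 days.
Total = 12 + 4 = 16 days.

16 days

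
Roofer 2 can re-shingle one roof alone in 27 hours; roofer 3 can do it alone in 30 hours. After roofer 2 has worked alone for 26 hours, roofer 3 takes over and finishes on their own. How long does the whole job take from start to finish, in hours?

244/9 hours

In 26 hours roofer 2 does 26/27 of the job, leaving 1/27.
Roofer 3 works at 1/30 per hour, so finishing takes 1/27 ÷ 1/30 = 10/9 hours.
Total time = 26 + 10/9 = 244/9 hours.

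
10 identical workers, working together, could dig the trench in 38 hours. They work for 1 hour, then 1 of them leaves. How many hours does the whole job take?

379/9 hours

One worker does 1/380 of the job per hour.
After 1 hour with 10 workers, 1/38 is done (37/38 left).
With 9 workers the rate is 9/380, so the rest takes 37/38 ÷ 9/380 = 370/9 hours.
Total = 1 + 370/9 = 379/9 hours.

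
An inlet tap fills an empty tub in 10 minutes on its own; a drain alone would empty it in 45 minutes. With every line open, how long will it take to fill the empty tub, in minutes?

90/7 minutes

Net rate = 1/10 − 1/45 = (9 − 2)/90 = 7/90 per minute.
Filling time = 1 ÷ (7/90) = 90/7 minutes.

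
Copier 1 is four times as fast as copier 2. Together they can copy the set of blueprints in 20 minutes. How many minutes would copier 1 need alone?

Let copier 2's rate be r; then copier 1's rate is 4r, so together (4 + 1)r = 5r = 1/20.
Thus r = 1/100 per minute.
Copier 2 alone: 100 minutes; copier 1 alone: 25 minutes.

25 minutes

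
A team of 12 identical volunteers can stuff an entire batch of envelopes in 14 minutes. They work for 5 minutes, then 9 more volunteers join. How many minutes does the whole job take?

71/7 minutes

One volunteer does 1/168 of the job per minute.
After 5 minutes with 12 volunteers, 5/14 is done (9/14 left).
With 21 volunteers the rate is 21/168 = 1/8, so the rest takes 9/14 ÷ 1/8 = 36/7 minutes.
Total = 5 + 36/7 = 71/7 minutes.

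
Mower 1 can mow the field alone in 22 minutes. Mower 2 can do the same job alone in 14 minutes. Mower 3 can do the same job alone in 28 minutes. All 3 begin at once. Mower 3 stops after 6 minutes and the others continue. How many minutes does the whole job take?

121/18 minutes

In the first 6 minutes the combined rate is 47/308, so 141/154 of the job is done, leaving 13/154.
After Mower 3 leaves the rate is 9/77 per minute; the remaining 13/154 takes 13/18 minutes.
Total = 6 + 13/18 = 121/18 minutes.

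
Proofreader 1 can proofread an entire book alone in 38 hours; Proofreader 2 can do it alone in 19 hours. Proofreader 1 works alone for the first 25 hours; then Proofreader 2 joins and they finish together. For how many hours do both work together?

13/3 hours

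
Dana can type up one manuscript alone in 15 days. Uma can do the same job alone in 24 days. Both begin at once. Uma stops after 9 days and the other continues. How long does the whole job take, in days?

75/8 days

In the first 9 days the combined rate is 13/120, so 39/40 of the job is done, leaving 1/40.
After Uma leaves the rate is 1/15 per day; the remaining 1/40 takes 3/8 days.
Total = 9 + 3/8 = 75/8 days.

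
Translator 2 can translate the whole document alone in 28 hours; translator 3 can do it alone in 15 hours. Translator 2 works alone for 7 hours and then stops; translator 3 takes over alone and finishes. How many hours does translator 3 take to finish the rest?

In 7 hours translator 2 does 7/28 = 1/4 of the job, leaving 3/4.
Translator 3 works at 1/15 per hour, so finishing takes 3/4 ÷ 1/15 = 45/4 hours.

45/4 hours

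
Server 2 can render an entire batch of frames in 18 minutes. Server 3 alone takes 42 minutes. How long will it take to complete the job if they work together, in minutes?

63/5 minutes

Combined rate: 1/18 + 1/42 = (7 + 3)/126 = 10/126 = 5/63 per minute.
Time = 1 ÷ (5/63) = 63/5 minutes.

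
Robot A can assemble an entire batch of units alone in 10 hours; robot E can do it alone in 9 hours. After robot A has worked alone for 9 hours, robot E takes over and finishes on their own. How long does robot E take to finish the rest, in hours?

In 9 hours robot A does 9/10 of the job, leaving 1/10.
Robot E works at 1/9 per hour, so finishing takes 1/10 ÷ 1/9 = 9/10 hours.

9/10 hours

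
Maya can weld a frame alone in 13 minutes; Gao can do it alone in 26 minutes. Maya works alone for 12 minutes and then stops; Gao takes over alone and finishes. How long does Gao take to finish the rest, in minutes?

2 minutes

In 12 minutes Maya does 12/13 of the job, leaving 1/13.
Gao works at 1/26 per minute, so finishing takes 1/13 ÷ 1/26 = 2 minutes.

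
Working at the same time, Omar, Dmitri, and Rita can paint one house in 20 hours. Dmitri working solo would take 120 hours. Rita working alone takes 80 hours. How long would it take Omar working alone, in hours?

240/7 hours

Combined rate is 1/20 per hour.
Known contribution: 1/120 + 1/80 = (2 + 3)/240 = 5/240 = 1/48 per hour.
So Omar's rate is 1/20 − 1/48 = 7/240, meaning 240/7 hours alone.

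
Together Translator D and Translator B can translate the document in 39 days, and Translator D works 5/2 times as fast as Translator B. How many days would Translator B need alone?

273/2 days

Let Translator B's rate be r; then Translator D's rate is (5/2)r, so together (5/2 + 1)r = (7/2)r = 1/39.
Thus r = 2/273 per day.
Translator B alone: 273/2 days; Translator D alone: 273/5 days.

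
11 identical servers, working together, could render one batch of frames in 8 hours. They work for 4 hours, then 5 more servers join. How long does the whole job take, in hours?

One server does 1/88 of the job per hour.
After 4 hours with 11 servers, 1/2 is done (1/2 left).
With 16 servers the rate is 16/88 = 2/11, so the rest takes 1/2 ÷ 2/11 = 11/4 hours.
Total = 4 + 11/4 = 27/4 hours.

27/4 hours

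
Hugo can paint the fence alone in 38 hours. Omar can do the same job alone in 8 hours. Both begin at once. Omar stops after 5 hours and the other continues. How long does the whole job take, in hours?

57/4 hours

In the first 5 hours the combined rate is 23/152, so 115/152 of the job is done, leaving 37/152.
After Omar leaves the rate is 1/38 per hour; the remaining 37/152 takes 37/4 hours.
Total = 5 + 37/4 = 57/4 hours.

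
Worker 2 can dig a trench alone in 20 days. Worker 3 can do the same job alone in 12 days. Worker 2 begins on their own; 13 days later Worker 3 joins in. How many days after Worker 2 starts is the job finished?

125/8 days

In the first 13 days Worker 2 alone does 13/20 of the job, leaving 7/20.
Once everyone is working, combined rate: 1/20 + 1/12 = (3 + 5)/60 = 8/60 = 2/15 per day.
Remaining 7/20 at 2/15 per day takes 21/8 days.
Total from the start = 13 + 21/8 = 125/8 days.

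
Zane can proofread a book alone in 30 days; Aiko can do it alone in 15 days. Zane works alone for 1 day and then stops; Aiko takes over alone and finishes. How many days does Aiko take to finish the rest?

In 1 day Zane does 1/30 of the job, leaving 29/30.
Aiko works at 1/15 per day, so finishing takes 29/30 ÷ 1/15 = 29/2 days.

29/2 days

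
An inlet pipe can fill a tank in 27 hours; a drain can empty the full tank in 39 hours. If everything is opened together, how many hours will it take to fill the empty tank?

351/4 hours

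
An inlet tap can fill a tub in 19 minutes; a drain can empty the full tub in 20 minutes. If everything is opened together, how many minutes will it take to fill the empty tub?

380 minutes

Net rate = 1/19 − 1/20 = (20 − 19)/380 = 1/380 per minute.
Filling time = 1 ÷ (1/380) = 380 minutes.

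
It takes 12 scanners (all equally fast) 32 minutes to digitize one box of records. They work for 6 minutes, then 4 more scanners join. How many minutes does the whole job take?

51/2 minutes

One scanner does 1/384 of the job per minute.
After 6 minutes with 12 scanners, 3/16 is done (13/16 left).
With 16 scanners the rate is 16/384 = 1/24, so the rest takes 13/16 ÷ 1/24 = 39/2 minutes.
Total = 6 + 39/2 = 51/2 minutes.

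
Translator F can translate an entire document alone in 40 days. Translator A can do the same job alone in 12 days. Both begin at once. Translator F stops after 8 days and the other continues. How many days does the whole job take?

48/5 days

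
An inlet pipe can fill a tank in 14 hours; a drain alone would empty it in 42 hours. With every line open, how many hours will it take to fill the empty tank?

21 hours

Net rate = 1/14 − 1/42 = (3 − 1)/42 = 2/42 = 1/21 per hour.
Filling time = 1 ÷ (1/21) = 21 hours.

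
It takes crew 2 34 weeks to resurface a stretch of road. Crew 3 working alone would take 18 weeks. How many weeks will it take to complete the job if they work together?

153/13 weeks

With two workers the combined time is the product over the sum: 34·18/(34+18) = 612/52 = 153/13 weeks.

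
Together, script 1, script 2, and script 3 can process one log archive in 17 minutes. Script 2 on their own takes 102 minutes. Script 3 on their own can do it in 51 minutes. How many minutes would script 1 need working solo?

Combined rate is 1/17 per minute.
Known contribution: 1/102 + 1/51 = (1 + 2)/102 = 3/102 = 1/34 per minute.
So script 1's rate is 1/17 − 1/34 = 1/34, meaning 34 minutes alone.

34 minutes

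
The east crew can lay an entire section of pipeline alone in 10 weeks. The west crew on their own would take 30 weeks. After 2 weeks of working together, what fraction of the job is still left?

Combined rate: 1/10 + 1/30 = (3 + 1)/30 = 4/30 = 2/15 per week.
In 2 weeks they complete 2·2/15 = 4/15 of the job.
So 11/15 remains.

11/15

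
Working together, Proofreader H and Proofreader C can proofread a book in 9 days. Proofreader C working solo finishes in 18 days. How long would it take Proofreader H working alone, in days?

Combined rate is 1/9 per day.
Known contribution: 1/18 per day.
So Proofreader H's rate is 1/9 − 1/18 = 1/18, meaning 18 days alone.

18 days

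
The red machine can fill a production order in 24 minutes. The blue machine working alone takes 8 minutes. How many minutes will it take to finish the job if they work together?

6 minutes

With two workers the combined time is the product over the sum: 24·8/(24+8) = 192/32 = 6 minutes.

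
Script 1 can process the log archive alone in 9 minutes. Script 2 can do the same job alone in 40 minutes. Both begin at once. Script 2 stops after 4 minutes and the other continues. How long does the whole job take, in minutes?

In the first 4 minutes the combined rate is 49/360, so 49/90 of the job is done, leaving 41/90.
After Script 2 leaves the rate is 1/9 per minute; the remaining 41/90 takes 41/10 minutes.
Total = 4 + 41/10 = 81/10 minutes.

81/10 minutes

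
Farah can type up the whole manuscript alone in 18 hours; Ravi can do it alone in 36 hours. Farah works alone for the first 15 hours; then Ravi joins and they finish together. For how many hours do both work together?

In 15 hours Farah does 15/18 = 5/6 of the job, leaving 1/6.
Farah and Ravi together work at 1/12 per hour, so finishing takes 1/6 ÷ 1/12 = 2 hours.

2 hours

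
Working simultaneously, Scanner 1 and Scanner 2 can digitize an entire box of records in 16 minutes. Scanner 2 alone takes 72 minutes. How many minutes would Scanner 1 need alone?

Combined rate is 1/16 per minute.
Known contribution: 1/72 per minute.
So Scanner 1's rate is 1/16 − 1/72 = 7/144, meaning 144/7 minutes alone.

144/7 minutes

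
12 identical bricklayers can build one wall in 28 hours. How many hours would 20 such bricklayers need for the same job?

84/5 hours

Total work is 12·28 = 336 bricklayer-hours.
With 20 bricklayers: 336/20 = 84/5 hours.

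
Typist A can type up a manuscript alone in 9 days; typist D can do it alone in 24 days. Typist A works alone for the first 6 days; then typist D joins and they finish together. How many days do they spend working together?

24/11 days

In 6 days typist A does 6/9 = 2/3 of the job, leaving 1/3.
Typist A and typist D together work at 11/72 per day, so finishing takes 1/3 ÷ 11/72 = 24/11 days.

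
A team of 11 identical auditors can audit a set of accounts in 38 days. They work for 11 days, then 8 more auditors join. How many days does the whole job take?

One auditor does 1/418 of the job per day.
After 11 days with 11 auditors, 11/38 is done (27/38 left).
With 19 auditors the rate is 19/418 = 1/22, so the rest takes 27/38 ÷ 1/22 = 297/19 days.
Total = 11 + 297/19 = 506/19 days.

506/19 days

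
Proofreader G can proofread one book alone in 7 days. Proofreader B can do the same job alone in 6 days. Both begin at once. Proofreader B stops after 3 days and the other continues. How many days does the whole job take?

7/2 days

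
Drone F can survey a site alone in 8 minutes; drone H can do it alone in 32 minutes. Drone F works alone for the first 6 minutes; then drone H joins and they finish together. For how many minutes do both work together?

8/5 minutes

In 6 minutes drone F does 6/8 = 3/4 of the job, leaving 1/4.
Drone F and drone H together work at 5/32 per minute, so finishing takes 1/4 ÷ 5/32 = 8/5 minutes.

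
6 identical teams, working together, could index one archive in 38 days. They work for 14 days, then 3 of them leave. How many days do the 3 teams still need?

48 days

One team does 1/228 of the job per day.
After 14 days with 6 teams, 7/19 is done (12/19 left).
With 3 teams the rate is 3/228 = 1/76, so the rest takes 12/19 ÷ 1/76 = 48 days.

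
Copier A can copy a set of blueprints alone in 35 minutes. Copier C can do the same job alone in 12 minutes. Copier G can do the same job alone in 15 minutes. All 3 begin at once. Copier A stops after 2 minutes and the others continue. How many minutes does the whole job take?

In the first 2 minutes the combined rate is 5/28, so 5/14 of the job is done, leaving 9/14.
After copier A leaves the rate is 3/20 per minute; the remaining 9/14 takes 30/7 minutes.
Total = 2 + 30/7 = 44/7 minutes.

44/7 minutes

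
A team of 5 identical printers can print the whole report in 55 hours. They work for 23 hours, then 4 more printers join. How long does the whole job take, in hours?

367/9 hours

One printer does 1/275 of the job per hour.
After 23 hours with 5 printers, 23/55 is done (32/55 left).
With 9 printers the rate is 9/275, so the rest takes 32/55 ÷ 9/275 = 160/9 hours.
Total = 23 + 160/9 = 367/9 hours.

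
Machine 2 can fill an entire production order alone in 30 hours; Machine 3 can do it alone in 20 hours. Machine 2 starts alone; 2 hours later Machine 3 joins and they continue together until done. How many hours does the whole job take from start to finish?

In 2 hours Machine 2 does 2/30 = 1/15 of the job, leaving 14/15.
Machine 2 and Machine 3 together work at 1/12 per hour, so finishing takes 14/15 ÷ 1/12 = 56/5 hours.
Total time = 2 + 56/5 = 66/5 hours.

66/5 hours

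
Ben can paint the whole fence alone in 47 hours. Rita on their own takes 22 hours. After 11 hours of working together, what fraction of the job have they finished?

Combined rate: 1/47 + 1/22 = (22 + 47)/1034 = 69/1034 per hour.
In 11 hours they complete 11·69/1034 = 69/94 of the job.

69/94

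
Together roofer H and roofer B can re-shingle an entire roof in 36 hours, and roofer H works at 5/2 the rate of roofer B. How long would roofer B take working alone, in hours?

Let roofer B's rate be r; then roofer H's rate is (5/2)r, so together (5/2 + 1)r = (7/2)r = 1/36.
Thus r = 1/126 per hour.
Roofer B alone: 126 hours; roofer H alone: 252/5 hours.

126 hours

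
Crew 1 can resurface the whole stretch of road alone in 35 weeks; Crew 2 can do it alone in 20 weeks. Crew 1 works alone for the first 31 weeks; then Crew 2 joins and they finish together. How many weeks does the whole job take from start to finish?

357/11 weeks

In 31 weeks Crew 1 does 31/35 of the job, leaving 4/35.
Crew 1 and Crew 2 together work at 11/140 per week, so finishing takes 4/35 ÷ 11/140 = 16/11 weeks.
Total time = 31 + 16/11 = 357/11 weeks.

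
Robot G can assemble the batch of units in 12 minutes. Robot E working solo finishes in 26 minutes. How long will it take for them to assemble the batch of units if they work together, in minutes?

With two workers the combined time is the product over the sum: 12·26/(12+26) = 312/38 = 156/19 minutes.

156/19 minutes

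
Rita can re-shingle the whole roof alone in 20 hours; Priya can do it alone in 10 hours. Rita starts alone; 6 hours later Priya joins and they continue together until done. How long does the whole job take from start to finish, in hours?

In 6 hours Rita does 6/20 = 3/10 of the job, leaving 7/10.
Rita and Priya together work at 3/20 per hour, so finishing takes 7/10 ÷ 3/20 = 14/3 hours.
Total time = 6 + 14/3 = 32/3 hours.

32/3 hours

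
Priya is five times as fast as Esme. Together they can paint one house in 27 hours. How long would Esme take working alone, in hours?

Let Esme's rate be r; then Priya's rate is 5r, so together (5 + 1)r = 6r = 1/27.
Thus r = 1/162 per hour.
Esme alone: 162 hours; Priya alone: 162/5 hours.

162 hours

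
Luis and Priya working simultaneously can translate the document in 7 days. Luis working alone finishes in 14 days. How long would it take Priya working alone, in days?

Combined rate is 1/7 per day.
Known contribution: 1/14 per day.
So Priya's rate is 1/7 − 1/14 = 1/14, meaning 14 days alone.

14 days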